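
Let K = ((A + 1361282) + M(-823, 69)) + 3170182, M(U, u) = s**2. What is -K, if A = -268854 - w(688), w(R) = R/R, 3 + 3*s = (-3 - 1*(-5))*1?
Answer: -38363482/9 ≈ -4.2626e+6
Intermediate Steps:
s = -1/3 (s = -1 + ((-3 - 1*(-5))*1)/3 = -1 + ((-3 + 5)*1)/3 = -1 + (2*1)/3 = -1 + (1/3)*2 = -1 + 2/3 = -1/3 ≈ -0.33333)
M(U, u) = 1/9 (M(U, u) = (-1/3)**2 = 1/9)
w(R) = 1
A = -268855 (A = -268854 - 1*1 = -268854 - 1 = -268855)
K = 38363482/9 (K = ((-268855 + 1361282) + 1/9) + 3170182 = (1092427 + 1/9) + 3170182 = 9831844/9 + 3170182 = 38363482/9 ≈ 4.2626e+6)
-K = -1*38363482/9 = -38363482/9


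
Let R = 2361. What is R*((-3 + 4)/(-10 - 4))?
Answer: -2361/14 ≈ -168.64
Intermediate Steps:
R*((-3 + 4)/(-10 - 4)) = 2361*((-3 + 4)/(-10 - 4)) = 2361*(1/(-14)) = 2361*(1*(-1/14)) = 2361*(-1/14) = -2361/14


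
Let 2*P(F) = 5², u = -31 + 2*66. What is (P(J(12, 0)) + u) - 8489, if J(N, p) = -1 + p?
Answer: -16751/2 ≈ -8375.5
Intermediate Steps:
u = 101 (u = -31 + 132 = 101)
P(F) = 25/2 (P(F) = (½)*5² = (½)*25 = 25/2)
(P(J(12, 0)) + u) - 8489 = (25/2 + 101) - 8489 = 227/2 - 8489 = -16751/2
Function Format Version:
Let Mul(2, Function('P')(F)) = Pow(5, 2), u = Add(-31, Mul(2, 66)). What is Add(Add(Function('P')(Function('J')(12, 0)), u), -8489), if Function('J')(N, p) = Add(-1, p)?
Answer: Rational(-16751, 2) ≈ -8375.5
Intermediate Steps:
u = 101 (u = Add(-31, 132) = 101)
Function('P')(F) = Rational(25, 2) (Function('P')(F) = Mul(Rational(1, 2), Pow(5, 2)) = Mul(Rational(1, 2), 25) = Rational(25, 2))
Add(Add(Function('P')(Function('J')(12, 0)), u), -8489) = Add(Add(Rational(25, 2), 101), -8489) = Add(Rational(227, 2), -8489) = Rational(-16751, 2)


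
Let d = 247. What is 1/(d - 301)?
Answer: -1/54 ≈ -0.018519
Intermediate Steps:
1/(d - 301) = 1/(247 - 301) = 1/(-54) = -1/54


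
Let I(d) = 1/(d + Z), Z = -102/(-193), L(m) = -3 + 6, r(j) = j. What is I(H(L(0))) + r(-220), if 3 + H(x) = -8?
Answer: -444813/2021 ≈ -220.10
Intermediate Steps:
L(m) = 3
H(x) = -11 (H(x) = -3 - 8 = -11)
Z = 102/193 (Z = -102*(-1/193) = 102/193 ≈ 0.52850)
I(d) = 1/(102/193 + d) (I(d) = 1/(d + 102/193) = 1/(102/193 + d))
I(H(L(0))) + r(-220) = 193/(102 + 193*(-11)) - 220 = 193/(102 - 2123) - 220 = 193/(-2021) - 220 = 193*(-1/2021) - 220 = -193/2021 - 220 = -444813/2021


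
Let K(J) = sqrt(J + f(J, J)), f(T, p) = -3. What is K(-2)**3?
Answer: -5*I*sqrt(5) ≈ -11.18*I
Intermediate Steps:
K(J) = sqrt(-3 + J) (K(J) = sqrt(J - 3) = sqrt(-3 + J))
K(-2)**3 = (sqrt(-3 - 2))**3 = (sqrt(-5))**3 = (I*sqrt(5))**3 = -5*I*sqrt(5)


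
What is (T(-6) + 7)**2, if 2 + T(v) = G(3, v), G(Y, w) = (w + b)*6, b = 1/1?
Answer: 625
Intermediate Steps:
b = 1 (b = 1*1 = 1)
G(Y, w) = 6 + 6*w (G(Y, w) = (w + 1)*6 = (1 + w)*6 = 6 + 6*w)
T(v) = 4 + 6*v (T(v) = -2 + (6 + 6*v) = 4 + 6*v)
(T(-6) + 7)**2 = ((4 + 6*(-6)) + 7)**2 = ((4 - 36) + 7)**2 = (-32 + 7)**2 = (-25)**2 = 625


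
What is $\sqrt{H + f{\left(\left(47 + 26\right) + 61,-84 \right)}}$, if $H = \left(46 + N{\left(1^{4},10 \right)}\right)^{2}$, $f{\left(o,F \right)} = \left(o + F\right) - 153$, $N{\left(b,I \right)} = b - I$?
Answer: $\sqrt{1266} \approx 35.581$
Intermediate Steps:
$f{\left(o,F \right)} = -153 + F + o$ ($f{\left(o,F \right)} = \left(F + o\right) - 153 = -153 + F + o$)
$H = 1369$ ($H = \left(46 + \left(1^{4} - 10\right)\right)^{2} = \left(46 + \left(1 - 10\right)\right)^{2} = \left(46 - 9\right)^{2} = 37^{2} = 1369$)
$\sqrt{H + f{\left(\left(47 + 26\right) + 61,-84 \right)}} = \sqrt{1369 - 103} = \sqrt{1266}$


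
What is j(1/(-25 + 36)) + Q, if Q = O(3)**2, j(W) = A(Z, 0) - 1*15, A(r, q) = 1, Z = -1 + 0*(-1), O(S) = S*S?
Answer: 67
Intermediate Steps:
O(S) = S**2
Z = -1 (Z = -1 + 0 = -1)
j(W) = -14 (j(W) = 1 - 1*15 = 1 - 15 = -14)
Q = 81 (Q = (3**2)**2 = 9**2 = 81)
j(1/(-25 + 36)) + Q = -14 + 81 = 67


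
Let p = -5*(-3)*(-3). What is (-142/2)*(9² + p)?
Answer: -2556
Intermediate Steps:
p = -45 (p = 15*(-3) = -45)
(-142/2)*(9² + p) = (-142/2)*(9² - 45) = (-142*½)*(81 - 45) = -71*36 = -2556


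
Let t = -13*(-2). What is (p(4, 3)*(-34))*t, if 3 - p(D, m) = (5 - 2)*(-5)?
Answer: -15912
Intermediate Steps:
t = 26
p(D, m) = 18 (p(D, m) = 3 - (5 - 2)*(-5) = 3 - 3*(-5) = 3 - 1*(-15) = 3 + 15 = 18)
(p(4, 3)*(-34))*t = (18*(-34))*26 = -612*26 = -15912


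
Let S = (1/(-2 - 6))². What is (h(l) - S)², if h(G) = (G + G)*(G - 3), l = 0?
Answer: 1/4096 ≈ 0.00024414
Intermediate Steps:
h(G) = 2*G*(-3 + G) (h(G) = (2*G)*(-3 + G) = 2*G*(-3 + G))
S = 1/64 (S = (1/(-8))² = (-⅛)² = 1/64 ≈ 0.015625)
(h(l) - S)² = (2*0*(-3 + 0) - 1*1/64)² = (2*0*(-3) - 1/64)² = (0 - 1/64)² = (-1/64)² = 1/4096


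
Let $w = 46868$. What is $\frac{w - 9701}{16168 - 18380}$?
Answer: $- \frac{37167}{2212} \approx -16.802$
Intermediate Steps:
$\frac{w - 9701}{16168 - 18380} = \frac{46868 - 9701}{16168 - 18380} = \frac{37167}{-2212} = 37167 \left(- \frac{1}{2212}\right) = - \frac{37167}{2212}$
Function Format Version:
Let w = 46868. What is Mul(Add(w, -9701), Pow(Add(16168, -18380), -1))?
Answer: Rational(-37167, 2212) ≈ -16.802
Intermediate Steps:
Mul(Add(w, -9701), Pow(Add(16168, -18380), -1)) = Mul(Add(46868, -9701), Pow(Add(16168, -18380), -1)) = Mul(37167, Pow(-2212, -1)) = Mul(37167, Rational(-1, 2212)) = Rational(-37167, 2212)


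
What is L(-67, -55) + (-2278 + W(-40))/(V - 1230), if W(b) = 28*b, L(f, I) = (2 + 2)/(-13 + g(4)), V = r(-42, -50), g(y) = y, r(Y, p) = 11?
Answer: 25706/10971 ≈ 2.3431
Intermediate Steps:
V = 11
L(f, I) = -4/9 (L(f, I) = (2 + 2)/(-13 + 4) = 4/(-9) = 4*(-⅑) = -4/9)
L(-67, -55) + (-2278 + W(-40))/(V - 1230) = -4/9 + (-2278 + 28*(-40))/(11 - 1230) = -4/9 + (-2278 - 1120)/(-1219) = -4/9 - 3398*(-1/1219) = -4/9 + 3398/1219 = 25706/10971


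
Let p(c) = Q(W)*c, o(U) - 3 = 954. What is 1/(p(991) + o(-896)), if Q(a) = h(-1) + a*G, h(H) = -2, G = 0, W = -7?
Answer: -1/1025 ≈ -0.00097561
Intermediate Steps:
o(U) = 957 (o(U) = 3 + 954 = 957)
Q(a) = -2 (Q(a) = -2 + a*0 = -2 + 0 = -2)
p(c) = -2*c
1/(p(991) + o(-896)) = 1/(-2*991 + 957) = 1/(-1982 + 957) = 1/(-1025) = -1/1025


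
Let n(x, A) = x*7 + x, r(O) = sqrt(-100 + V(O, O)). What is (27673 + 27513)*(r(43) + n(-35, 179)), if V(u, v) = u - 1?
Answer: -15452080 + 55186*I*sqrt(58) ≈ -1.5452e+7 + 4.2028e+5*I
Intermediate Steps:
V(u, v) = -1 + u
r(O) = sqrt(-101 + O) (r(O) = sqrt(-100 + (-1 + O)) = sqrt(-101 + O))
n(x, A) = 8*x (n(x, A) = 7*x + x = 8*x)
(27673 + 27513)*(r(43) + n(-35, 179)) = (27673 + 27513)*(sqrt(-101 + 43) + 8*(-35)) = 55186*(sqrt(-58) - 280) = 55186*(I*sqrt(58) - 280) = 55186*(-280 + I*sqrt(58)) = -15452080 + 55186*I*sqrt(58)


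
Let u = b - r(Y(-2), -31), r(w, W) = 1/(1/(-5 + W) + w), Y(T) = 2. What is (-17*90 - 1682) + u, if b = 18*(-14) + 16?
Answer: -244844/71 ≈ -3448.5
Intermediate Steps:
r(w, W) = 1/(w + 1/(-5 + W))
b = -236 (b = -252 + 16 = -236)
u = -16792/71 (u = -236 - (-5 - 31)/(1 - 5*2 - 31*2) = -236 - (-36)/(1 - 10 - 62) = -236 - (-36)/(-71) = -236 - (-1)*(-36)/71 = -236 - 1*36/71 = -236 - 36/71 = -16792/71 ≈ -236.51)
(-17*90 - 1682) + u = (-17*90 - 1682) - 16792/71 = (-1530 - 1682) - 16792/71 = -3212 - 16792/71 = -244844/71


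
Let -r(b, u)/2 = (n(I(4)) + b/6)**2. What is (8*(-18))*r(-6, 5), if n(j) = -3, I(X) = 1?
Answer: 4608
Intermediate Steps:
r(b, u) = -2*(-3 + b/6)**2
(8*(-18))*r(-6, 5) = (8*(-18))*(-(-18 - 6)**2/18) = -(-8)*(-24)**2 = -(-8)*576 = -144*(-32) = 4608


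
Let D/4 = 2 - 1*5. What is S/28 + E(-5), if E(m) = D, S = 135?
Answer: -201/28 ≈ -7.1786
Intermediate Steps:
D = -12 (D = 4*(2 - 1*5) = 4*(2 - 5) = 4*(-3) = -12)
E(m) = -12
S/28 + E(-5) = 135/28 - 12 = -201/28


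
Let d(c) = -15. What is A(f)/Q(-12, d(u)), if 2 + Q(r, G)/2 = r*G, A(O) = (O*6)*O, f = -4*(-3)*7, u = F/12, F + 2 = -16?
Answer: 10584/89 ≈ 118.92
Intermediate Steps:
F = -18 (F = -2 - 16 = -18)
u = -3/2 (u = -18/12 = -18*1/12 = -3/2 ≈ -1.5000)
f = 84 (f = 12*7 = 84)
A(O) = 6*O² (A(O) = (6*O)*O = 6*O²)
Q(r, G) = -4 + 2*G*r (Q(r, G) = -4 + 2*(r*G) = -4 + 2*(G*r) = -4 + 2*G*r)
A(f)/Q(-12, d(u)) = (6*84²)/(-4 + 2*(-15)*(-12)) = (6*7056)/(-4 + 360) = 42336/356 = 42336*(1/356) = 10584/89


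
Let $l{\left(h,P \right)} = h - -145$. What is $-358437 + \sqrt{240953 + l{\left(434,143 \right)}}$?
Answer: $-358437 + 2 \sqrt{60383} \approx -3.5795 \cdot 10^{5}$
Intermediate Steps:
$l{\left(h,P \right)} = 145 + h$ ($l{\left(h,P \right)} = h + 145 = 145 + h$)
$-358437 + \sqrt{240953 + l{\left(434,143 \right)}} = -358437 + \sqrt{240953 + \left(145 + 434\right)} = -358437 + \sqrt{240953 + 579} = -358437 + \sqrt{241532} = -358437 + 2 \sqrt{60383}$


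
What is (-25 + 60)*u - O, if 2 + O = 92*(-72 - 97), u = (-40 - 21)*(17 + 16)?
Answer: -54905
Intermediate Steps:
u = -2013 (u = -61*33 = -2013)
O = -15550 (O = -2 + 92*(-72 - 97) = -2 + 92*(-169) = -2 - 15548 = -15550)
(-25 + 60)*u - O = (-25 + 60)*(-2013) - 1*(-15550) = 35*(-2013) + 15550 = -70455 + 15550 = -54905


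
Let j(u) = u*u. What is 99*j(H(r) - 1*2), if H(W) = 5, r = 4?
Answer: 891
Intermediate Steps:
j(u) = u**2
99*j(H(r) - 1*2) = 99*(5 - 1*2)**2 = 99*(5 - 2)**2 = 99*3**2 = 99*9 = 891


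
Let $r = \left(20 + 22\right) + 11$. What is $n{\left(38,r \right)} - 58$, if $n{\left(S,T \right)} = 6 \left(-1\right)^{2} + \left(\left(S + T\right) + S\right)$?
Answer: $77$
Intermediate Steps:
$r = 53$ ($r = 42 + 11 = 53$)
$n{\left(S,T \right)} = 6 + T + 2 S$ ($n{\left(S,T \right)} = 6 \cdot 1 + \left(T + 2 S\right) = 6 + \left(T + 2 S\right) = 6 + T + 2 S$)
$n{\left(38,r \right)} - 58 = \left(6 + 53 + 2 \cdot 38\right) - 58 = \left(6 + 53 + 76\right) - 58 = 135 - 58 = 77$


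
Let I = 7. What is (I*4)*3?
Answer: 84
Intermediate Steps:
(I*4)*3 = (7*4)*3 = 28*3 = 84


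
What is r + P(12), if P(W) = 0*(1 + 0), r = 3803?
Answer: 3803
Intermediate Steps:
P(W) = 0 (P(W) = 0*1 = 0)
r + P(12) = 3803 + 0 = 3803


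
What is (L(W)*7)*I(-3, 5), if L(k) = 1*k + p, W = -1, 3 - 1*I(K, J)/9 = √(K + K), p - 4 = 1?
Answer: 756 - 252*I*√6 ≈ 756.0 - 617.27*I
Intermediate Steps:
p = 5 (p = 4 + 1 = 5)
I(K, J) = 27 - 9*√2*√K (I(K, J) = 27 - 9*√(K + K) = 27 - 9*√2*√K)
L(k) = 5 + k (L(k) = 1*k + 5 = k + 5 = 5 + k)
(L(W)*7)*I(-3, 5) = ((5 - 1)*7)*(27 - 9*√2*√(-3)) = (4*7)*(27 - 9*√2*I*√3) = 28*(27 - 9*I*√6) = 756 - 252*I*√6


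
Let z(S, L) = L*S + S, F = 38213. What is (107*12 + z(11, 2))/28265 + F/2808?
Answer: 1083788581/79368120 ≈ 13.655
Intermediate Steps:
z(S, L) = S + L*S
(107*12 + z(11, 2))/28265 + F/2808 = (107*12 + 11*(1 + 2))/28265 + 38213/2808 = (1284 + 11*3)*(1/28265) + 38213*(1/2808) = (1284 + 33)*(1/28265) + 38213/2808 = 1317*(1/28265) + 38213/2808 = 1317/28265 + 38213/2808 = 1083788581/79368120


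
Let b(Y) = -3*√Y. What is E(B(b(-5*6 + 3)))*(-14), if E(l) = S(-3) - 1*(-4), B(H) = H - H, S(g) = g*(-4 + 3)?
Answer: -98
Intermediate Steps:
S(g) = -g (S(g) = g*(-1) = -g)
B(H) = 0
E(l) = 7 (E(l) = -1*(-3) - 1*(-4) = 3 + 4 = 7)
E(B(b(-5*6 + 3)))*(-14) = 7*(-14) = -98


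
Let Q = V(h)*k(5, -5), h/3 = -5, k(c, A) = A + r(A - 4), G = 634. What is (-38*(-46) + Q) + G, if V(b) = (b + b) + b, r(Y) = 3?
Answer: 2472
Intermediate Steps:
k(c, A) = 3 + A (k(c, A) = A + 3 = 3 + A)
h = -15 (h = 3*(-5) = -15)
V(b) = 3*b (V(b) = 2*b + b = 3*b)
Q = 90 (Q = (3*(-15))*(3 - 5) = -45*(-2) = 90)
(-38*(-46) + Q) + G = (-38*(-46) + 90) + 634 = (1748 + 90) + 634 = 1838 + 634 = 2472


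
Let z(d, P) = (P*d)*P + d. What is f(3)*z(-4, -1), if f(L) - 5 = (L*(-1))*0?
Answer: -40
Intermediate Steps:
z(d, P) = d + d*P² (z(d, P) = d*P² + d = d + d*P²)
f(L) = 5 (f(L) = 5 + (L*(-1))*0 = 5 - L*0 = 5 + 0 = 5)
f(3)*z(-4, -1) = 5*(-4*(1 + (-1)²)) = 5*(-4*(1 + 1)) = 5*(-4*2) = 5*(-8) = -40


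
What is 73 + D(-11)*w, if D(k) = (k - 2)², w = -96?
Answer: -16151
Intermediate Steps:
D(k) = (-2 + k)²
73 + D(-11)*w = 73 + (-2 - 11)²*(-96) = 73 + (-13)²*(-96) = 73 + 169*(-96) = 73 - 16224 = -16151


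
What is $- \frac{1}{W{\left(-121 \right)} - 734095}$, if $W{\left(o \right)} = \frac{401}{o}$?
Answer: $\frac{121}{88825896} \approx 1.3622 \cdot 10^{-6}$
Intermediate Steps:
$- \frac{1}{W{\left(-121 \right)} - 734095} = - \frac{1}{\frac{401}{-121} - 734095} = - \frac{1}{401 \left(- \frac{1}{121}\right) - 734095} = - \frac{1}{- \frac{401}{121} - 734095} = - \frac{1}{- \frac{88825896}{121}} = \left(-1\right) \left(- \frac{121}{88825896}\right) = \frac{121}{88825896}$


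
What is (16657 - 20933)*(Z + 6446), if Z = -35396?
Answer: 123790200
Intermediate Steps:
(16657 - 20933)*(Z + 6446) = (16657 - 20933)*(-35396 + 6446) = -4276*(-28950) = 123790200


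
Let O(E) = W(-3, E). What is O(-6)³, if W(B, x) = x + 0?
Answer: -216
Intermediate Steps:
W(B, x) = x
O(E) = E
O(-6)³ = (-6)³ = -216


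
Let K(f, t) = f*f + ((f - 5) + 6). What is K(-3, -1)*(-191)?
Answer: -1337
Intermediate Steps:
K(f, t) = 1 + f + f² (K(f, t) = f² + ((-5 + f) + 6) = f² + (1 + f) = 1 + f + f²)
K(-3, -1)*(-191) = (1 - 3 + (-3)²)*(-191) = (1 - 3 + 9)*(-191) = 7*(-191) = -1337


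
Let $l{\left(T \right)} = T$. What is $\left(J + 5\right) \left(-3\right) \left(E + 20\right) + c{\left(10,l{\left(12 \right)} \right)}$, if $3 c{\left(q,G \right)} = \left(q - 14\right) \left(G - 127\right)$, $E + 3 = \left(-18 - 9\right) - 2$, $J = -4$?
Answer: $\frac{568}{3} \approx 189.33$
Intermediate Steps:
$E = -32$ ($E = -3 - 29 = -32$)
$c{\left(q,G \right)} = \frac{\left(-127 + G\right) \left(-14 + q\right)}{3}$ ($c{\left(q,G \right)} = \frac{\left(q - 14\right) \left(G - 127\right)}{3} = \frac{\left(-14 + q\right) \left(-127 + G\right)}{3} = \frac{\left(-127 + G\right) \left(-14 + q\right)}{3}$)
$\left(J + 5\right) \left(-3\right) \left(E + 20\right) + c{\left(10,l{\left(12 \right)} \right)} = \left(-4 + 5\right) \left(-3\right) \left(-32 + 20\right) + \left(\frac{1778}{3} - \frac{1270}{3} - 56 + \frac{1}{3} \cdot 12 \cdot 10\right) = 1 \left(-3\right) \left(-12\right) + \left(\frac{1778}{3} - \frac{1270}{3} - 56 + 40\right) = \left(-3\right) \left(-12\right) + \frac{460}{3} = 36 + \frac{460}{3} = \frac{568}{3}$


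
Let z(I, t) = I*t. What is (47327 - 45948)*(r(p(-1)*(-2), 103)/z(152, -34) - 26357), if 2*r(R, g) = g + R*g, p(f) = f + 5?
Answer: -375674393549/10336 ≈ -3.6346e+7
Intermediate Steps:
p(f) = 5 + f
r(R, g) = g/2 + R*g/2 (r(R, g) = (g + R*g)/2 = g/2 + R*g/2)
(47327 - 45948)*(r(p(-1)*(-2), 103)/z(152, -34) - 26357) = (47327 - 45948)*(((1/2)*103*(1 + (5 - 1)*(-2)))/((152*(-34))) - 26357) = 1379*(((1/2)*103*(1 + 4*(-2)))/(-5168) - 26357) = 1379*(((1/2)*103*(1 - 8))*(-1/5168) - 26357) = 1379*(((1/2)*103*(-7))*(-1/5168) - 26357) = 1379*(-721/2*(-1/5168) - 26357) = 1379*(721/10336 - 26357) = 1379*(-272425231/10336) = -375674393549/10336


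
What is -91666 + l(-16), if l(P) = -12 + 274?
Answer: -91404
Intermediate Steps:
l(P) = 262
-91666 + l(-16) = -91666 + 262 = -91404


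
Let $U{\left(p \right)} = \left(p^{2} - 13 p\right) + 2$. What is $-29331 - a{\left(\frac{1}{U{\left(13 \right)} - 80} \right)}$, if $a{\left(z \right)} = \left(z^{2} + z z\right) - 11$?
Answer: $- \frac{89191441}{3042} \approx -29320.0$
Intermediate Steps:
$U{\left(p \right)} = 2 + p^{2} - 13 p$
$a{\left(z \right)} = -11 + 2 z^{2}$ ($a{\left(z \right)} = \left(z^{2} + z^{2}\right) - 11 = 2 z^{2} - 11 = -11 + 2 z^{2}$)
$-29331 - a{\left(\frac{1}{U{\left(13 \right)} - 80} \right)} = -29331 - \left(-11 + 2 \left(\frac{1}{\left(2 + 13^{2} - 169\right) - 80}\right)^{2}\right) = -29331 - \left(-11 + 2 \left(\frac{1}{\left(2 + 169 - 169\right) - 80}\right)^{2}\right) = -29331 - \left(-11 + 2 \left(\frac{1}{2 - 80}\right)^{2}\right) = -29331 - \left(-11 + 2 \left(\frac{1}{-78}\right)^{2}\right) = -29331 - \left(-11 + 2 \left(- \frac{1}{78}\right)^{2}\right) = -29331 - \left(-11 + 2 \cdot \frac{1}{6084}\right) = -29331 - \left(-11 + \frac{1}{3042}\right) = -29331 - - \frac{33461}{3042} = -29331 + \frac{33461}{3042} = - \frac{89191441}{3042}$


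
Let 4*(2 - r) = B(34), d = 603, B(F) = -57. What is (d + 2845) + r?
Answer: 13857/4 ≈ 3464.3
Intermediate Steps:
r = 65/4 (r = 2 - 1/4*(-57) = 2 + 57/4 = 65/4 ≈ 16.250)
(d + 2845) + r = (603 + 2845) + 65/4 = 3448 + 65/4 = 13857/4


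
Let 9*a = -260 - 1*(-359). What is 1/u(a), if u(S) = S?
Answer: 1/11 ≈ 0.090909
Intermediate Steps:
a = 11 (a = (-260 - 1*(-359))/9 = (-260 + 359)/9 = (⅑)*99 = 11)
1/u(a) = 1/11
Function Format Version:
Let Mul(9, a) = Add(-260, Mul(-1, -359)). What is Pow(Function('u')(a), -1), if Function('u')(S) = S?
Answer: Rational(1, 11) ≈ 0.090909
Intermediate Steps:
a = 11 (a = Mul(Rational(1, 9), Add(-260, Mul(-1, -359))) = Mul(Rational(1, 9), Add(-260, 359)) = Mul(Rational(1, 9), 99) = 11)
Pow(Function('u')(a), -1) = Pow(11, -1) = Rational(1, 11)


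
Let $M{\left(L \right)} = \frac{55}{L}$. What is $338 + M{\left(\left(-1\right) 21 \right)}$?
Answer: $\frac{7043}{21} \approx 335.38$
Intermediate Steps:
$338 + M{\left(\left(-1\right) 21 \right)} = 338 + \frac{55}{\left(-1\right) 21} = 338 + \frac{55}{-21} = 338 + 55 \left(- \frac{1}{21}\right) = 338 - \frac{55}{21} = \frac{7043}{21}$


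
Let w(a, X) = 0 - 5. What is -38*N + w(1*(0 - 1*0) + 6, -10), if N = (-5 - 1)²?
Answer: -1373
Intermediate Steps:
w(a, X) = -5
N = 36 (N = (-6)² = 36)
-38*N + w(1*(0 - 1*0) + 6, -10) = -38*36 - 5 = -1368 - 5 = -1373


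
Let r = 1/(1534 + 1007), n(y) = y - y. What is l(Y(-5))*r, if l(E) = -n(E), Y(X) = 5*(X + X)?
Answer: 0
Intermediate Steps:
n(y) = 0
Y(X) = 10*X (Y(X) = 5*(2*X) = 10*X)
r = 1/2541 ≈ 0.00039355
l(E) = 0 (l(E) = -1*0 = 0)
l(Y(-5))*r = 0*(1/2541) = 0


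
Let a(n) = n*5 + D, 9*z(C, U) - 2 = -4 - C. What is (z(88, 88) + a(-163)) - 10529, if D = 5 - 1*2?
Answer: -11351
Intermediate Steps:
z(C, U) = -2/9 - C/9 (z(C, U) = 2/9 + (-4 - C)/9 = 2/9 + (-4/9 - C/9) = -2/9 - C/9)
D = 3 (D = 5 - 2 = 3)
a(n) = 3 + 5*n (a(n) = n*5 + 3 = 5*n + 3 = 3 + 5*n)
(z(88, 88) + a(-163)) - 10529 = ((-2/9 - 1/9*88) + (3 + 5*(-163))) - 10529 = ((-2/9 - 88/9) + (3 - 815)) - 10529 = (-10 - 812) - 10529 = -822 - 10529 = -11351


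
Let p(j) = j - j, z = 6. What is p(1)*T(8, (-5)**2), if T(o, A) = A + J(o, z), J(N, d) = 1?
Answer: 0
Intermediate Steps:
p(j) = 0
T(o, A) = 1 + A (T(o, A) = A + 1 = 1 + A)
p(1)*T(8, (-5)**2) = 0*(1 + (-5)**2) = 0*(1 + 25) = 0*26 = 0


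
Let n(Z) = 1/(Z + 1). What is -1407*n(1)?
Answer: -1407/2 ≈ -703.50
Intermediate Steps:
n(Z) = 1/(1 + Z)
-1407*n(1) = -1407/(1 + 1) = -1407/2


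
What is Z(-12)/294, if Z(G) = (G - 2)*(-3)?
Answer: 1/7 ≈ 0.14286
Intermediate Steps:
Z(G) = 6 - 3*G (Z(G) = (-2 + G)*(-3) = 6 - 3*G)
Z(-12)/294 = (6 - 3*(-12))/294 = (6 + 36)*(1/294) = 42*(1/294) = 1/7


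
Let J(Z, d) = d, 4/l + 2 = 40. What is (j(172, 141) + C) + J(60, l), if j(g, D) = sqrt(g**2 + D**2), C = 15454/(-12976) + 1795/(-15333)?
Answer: -119652419/99480504 + sqrt(49465) ≈ 221.20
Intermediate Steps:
l = 2/19 (l = 4/(-2 + 40) = 4/38 = 4*(1/38) = 2/19 ≈ 0.10526)
C = -130124051/99480504 (C = 15454*(-1/12976) + 1795*(-1/15333) = -7727/6488 - 1795/15333 = -130124051/99480504 ≈ -1.3080)
j(g, D) = sqrt(D**2 + g**2)
(j(172, 141) + C) + J(60, l) = (sqrt(141**2 + 172**2) - 130124051/99480504) + 2/19 = (sqrt(19881 + 29584) - 130124051/99480504) + 2/19 = (sqrt(49465) - 130124051/99480504) + 2/19 = (-130124051/99480504 + sqrt(49465)) + 2/19 = -119652419/99480504 + sqrt(49465)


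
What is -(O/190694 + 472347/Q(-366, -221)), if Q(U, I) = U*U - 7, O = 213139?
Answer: -118623494729/25543270606 ≈ -4.6440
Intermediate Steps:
Q(U, I) = -7 + U² (Q(U, I) = U² - 7 = -7 + U²)
-(O/190694 + 472347/Q(-366, -221)) = -(213139/190694 + 472347/(-7 + (-366)²)) = -(213139*(1/190694) + 472347/(-7 + 133956)) = -(213139/190694 + 472347/133949) = -1*118623494729/25543270606 = -118623494729/25543270606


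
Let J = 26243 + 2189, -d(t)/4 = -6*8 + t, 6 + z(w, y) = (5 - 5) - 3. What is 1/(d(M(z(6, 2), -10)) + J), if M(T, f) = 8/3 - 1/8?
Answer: 6/171683 ≈ 3.4948e-5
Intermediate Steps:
z(w, y) = -9 (z(w, y) = -6 + ((5 - 5) - 3) = -6 + (0 - 3) = -6 - 3 = -9)
M(T, f) = 61/24 (M(T, f) = 8*(⅓) - 1*⅛ = 8/3 - ⅛ = 61/24)
d(t) = 192 - 4*t (d(t) = -4*(-6*8 + t) = -4*(-48 + t) = 192 - 4*t)
J = 28432
1/(d(M(z(6, 2), -10)) + J) = 1/((192 - 4*61/24) + 28432) = 1/((192 - 61/6) + 28432) = 1/(1091/6 + 28432) = 1/(171683/6) = 6/171683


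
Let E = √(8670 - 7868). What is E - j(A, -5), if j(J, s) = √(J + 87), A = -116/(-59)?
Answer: √802 - √309691/59 ≈ 18.887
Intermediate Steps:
A = 116/59 (A = -116*(-1/59) = 116/59 ≈ 1.9661)
j(J, s) = √(87 + J)
E = √802 ≈ 28.320
E - j(A, -5) = √802 - √(87 + 116/59) = √802 - √(5249/59) = √802 - √309691/59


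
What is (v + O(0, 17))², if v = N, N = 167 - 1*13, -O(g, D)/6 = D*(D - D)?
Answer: 23716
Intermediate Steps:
O(g, D) = 0 (O(g, D) = -6*D*(D - D) = -6*D*0 = -6*0 = 0)
N = 154 (N = 167 - 13 = 154)
v = 154
(v + O(0, 17))² = (154 + 0)² = 154² = 23716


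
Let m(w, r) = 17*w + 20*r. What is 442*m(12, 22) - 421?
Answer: 284227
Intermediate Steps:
442*m(12, 22) - 421 = 442*(17*12 + 20*22) - 421 = 442*(204 + 440) - 421 = 442*644 - 421 = 284648 - 421 = 284227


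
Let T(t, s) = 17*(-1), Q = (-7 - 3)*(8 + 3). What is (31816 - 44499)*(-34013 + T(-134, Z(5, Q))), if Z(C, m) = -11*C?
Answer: 431602490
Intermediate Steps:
Q = -110 (Q = -10*11 = -110)
T(t, s) = -17
(31816 - 44499)*(-34013 + T(-134, Z(5, Q))) = (31816 - 44499)*(-34013 - 17) = -12683*(-34030) = 431602490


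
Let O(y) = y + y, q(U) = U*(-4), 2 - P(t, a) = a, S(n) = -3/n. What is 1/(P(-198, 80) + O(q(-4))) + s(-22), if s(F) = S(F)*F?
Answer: -139/46 ≈ -3.0217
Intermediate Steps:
P(t, a) = 2 - a
q(U) = -4*U
O(y) = 2*y
s(F) = -3 (s(F) = (-3/F)*F = -3)
1/(P(-198, 80) + O(q(-4))) + s(-22) = 1/((2 - 1*80) + 2*(-4*(-4))) - 3 = 1/((2 - 80) + 2*16) - 3 = 1/(-78 + 32) - 3 = 1/(-46) - 3 = -1/46 - 3 = -139/46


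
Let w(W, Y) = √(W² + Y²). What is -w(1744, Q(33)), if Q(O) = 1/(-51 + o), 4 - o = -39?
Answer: -√194658305/8 ≈ -1744.0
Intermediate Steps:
o = 43 (o = 4 - 1*(-39) = 4 + 39 = 43)
Q(O) = -⅛ (Q(O) = 1/(-51 + 43) = 1/(-8) = -⅛)
-w(1744, Q(33)) = -√(1744² + (-⅛)²) = -√(3041536 + 1/64) = -√(194658305/64) = -√194658305/8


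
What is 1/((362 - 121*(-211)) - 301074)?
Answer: -1/275181 ≈ -3.6340e-6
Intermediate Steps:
1/((362 - 121*(-211)) - 301074) = 1/((362 + 25531) - 301074) = 1/(25893 - 301074) = 1/(-275181) = -1/275181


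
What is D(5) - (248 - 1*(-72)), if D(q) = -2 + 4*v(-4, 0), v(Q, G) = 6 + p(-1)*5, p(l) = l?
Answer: -318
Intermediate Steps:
v(Q, G) = 1 (v(Q, G) = 6 - 1*5 = 6 - 5 = 1)
D(q) = 2 (D(q) = -2 + 4*1 = -2 + 4 = 2)
D(5) - (248 - 1*(-72)) = 2 - (248 - 1*(-72)) = 2 - (248 + 72) = 2 - 1*320 = 2 - 320 = -318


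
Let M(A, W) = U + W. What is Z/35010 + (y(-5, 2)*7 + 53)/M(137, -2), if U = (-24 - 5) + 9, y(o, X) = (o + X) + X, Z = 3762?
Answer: -42436/21395 ≈ -1.9835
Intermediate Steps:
y(o, X) = o + 2*X (y(o, X) = (X + o) + X = o + 2*X)
U = -20 (U = -29 + 9 = -20)
M(A, W) = -20 + W
Z/35010 + (y(-5, 2)*7 + 53)/M(137, -2) = 3762/35010 + ((-5 + 2*2)*7 + 53)/(-20 - 2) = 3762*(1/35010) + ((-5 + 4)*7 + 53)/(-22) = 209/1945 + (-1*7 + 53)*(-1/22) = 209/1945 + (-7 + 53)*(-1/22) = 209/1945 + 46*(-1/22) = 209/1945 - 23/11 = -42436/21395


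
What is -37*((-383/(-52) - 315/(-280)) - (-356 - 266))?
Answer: -2426127/104 ≈ -23328.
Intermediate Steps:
-37*((-383/(-52) - 315/(-280)) - (-356 - 266)) = -37*((-383*(-1/52) - 315*(-1/280)) - 1*(-622)) = -37*((383/52 + 9/8) + 622) = -37*(883/104 + 622) = -37*65571/104 = -2426127/104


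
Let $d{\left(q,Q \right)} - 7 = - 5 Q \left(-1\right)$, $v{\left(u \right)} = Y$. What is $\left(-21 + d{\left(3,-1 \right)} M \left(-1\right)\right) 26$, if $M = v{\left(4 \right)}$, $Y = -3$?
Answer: $-390$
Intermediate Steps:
$v{\left(u \right)} = -3$
$M = -3$
$d{\left(q,Q \right)} = 7 + 5 Q$ ($d{\left(q,Q \right)} = 7 + - 5 Q \left(-1\right) = 7 + 5 Q$)
$\left(-21 + d{\left(3,-1 \right)} M \left(-1\right)\right) 26 = \left(-21 + \left(7 + 5 \left(-1\right)\right) \left(-3\right) \left(-1\right)\right) 26 = \left(-21 + \left(7 - 5\right) \left(-3\right) \left(-1\right)\right) 26 = \left(-21 + 2 \left(-3\right) \left(-1\right)\right) 26 = \left(-21 - -6\right) 26 = \left(-21 + 6\right) 26 = \left(-15\right) 26 = -390$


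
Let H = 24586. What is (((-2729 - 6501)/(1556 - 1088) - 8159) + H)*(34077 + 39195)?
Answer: 3606582172/3 ≈ 1.2022e+9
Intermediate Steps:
(((-2729 - 6501)/(1556 - 1088) - 8159) + H)*(34077 + 39195) = (((-2729 - 6501)/(1556 - 1088) - 8159) + 24586)*(34077 + 39195) = ((-9230/468 - 8159) + 24586)*73272 = ((-9230*1/468 - 8159) + 24586)*73272 = ((-355/18 - 8159) + 24586)*73272 = (-147217/18 + 24586)*73272 = (295331/18)*73272 = 3606582172/3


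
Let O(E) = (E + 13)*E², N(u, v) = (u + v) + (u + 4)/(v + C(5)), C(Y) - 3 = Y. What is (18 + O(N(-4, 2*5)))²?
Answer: 492804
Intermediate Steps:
C(Y) = 3 + Y
N(u, v) = u + v + (4 + u)/(8 + v) (N(u, v) = (u + v) + (u + 4)/(v + (3 + 5)) = (u + v) + (4 + u)/(v + 8) = (u + v) + (4 + u)/(8 + v) = u + v + (4 + u)/(8 + v))
O(E) = E²*(13 + E) (O(E) = (13 + E)*E² = E²*(13 + E))
(18 + O(N(-4, 2*5)))² = (18 + ((4 + (2*5)² + 8*(2*5) + 9*(-4) - 8*5)/(8 + 2*5))²*(13 + (4 + (2*5)² + 8*(2*5) + 9*(-4) - 8*5)/(8 + 2*5)))² = (18 + ((4 + 10² + 8*10 - 36 - 4*10)/(8 + 10))²*(13 + (4 + 10² + 8*10 - 36 - 4*10)/(8 + 10)))² = (18 + ((4 + 100 + 80 - 36 - 40)/18)²*(13 + (4 + 100 + 80 - 36 - 40)/18))² = (18 + ((1/18)*108)²*(13 + (1/18)*108))² = (18 + 6²*(13 + 6))² = (18 + 36*19)² = (18 + 684)² = 702² = 492804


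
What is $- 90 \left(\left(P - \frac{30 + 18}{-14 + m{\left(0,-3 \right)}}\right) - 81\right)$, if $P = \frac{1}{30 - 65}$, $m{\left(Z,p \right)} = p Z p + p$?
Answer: $\frac{837576}{119} \approx 7038.5$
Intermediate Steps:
$m{\left(Z,p \right)} = p + Z p^{2}$ ($m{\left(Z,p \right)} = Z p p + p = Z p^{2} + p = p + Z p^{2}$)
$P = - \frac{1}{35}$ ($P = \frac{1}{-35} = - \frac{1}{35} \approx -0.028571$)
$- 90 \left(\left(P - \frac{30 + 18}{-14 + m{\left(0,-3 \right)}}\right) - 81\right) = - 90 \left(\left(- \frac{1}{35} - \frac{30 + 18}{-14 - 3 \left(1 + 0 \left(-3\right)\right)}\right) - 81\right) = - 90 \left(\left(- \frac{1}{35} - \frac{48}{-14 - 3 \left(1 + 0\right)}\right) - 81\right) = - 90 \left(\left(- \frac{1}{35} - \frac{48}{-14 - 3}\right) - 81\right) = - 90 \left(\left(- \frac{1}{35} - \frac{48}{-17}\right) - 81\right) = - 90 \left(\left(- \frac{1}{35} - 48 \left(- \frac{1}{17}\right)\right) - 81\right) = - 90 \left(\left(- \frac{1}{35} - - \frac{48}{17}\right) - 81\right) = - 90 \left(\left(- \frac{1}{35} + \frac{48}{17}\right) - 81\right) = - 90 \left(\frac{1663}{595} - 81\right) = \left(-90\right) \left(- \frac{46532}{595}\right) = \frac{837576}{119}$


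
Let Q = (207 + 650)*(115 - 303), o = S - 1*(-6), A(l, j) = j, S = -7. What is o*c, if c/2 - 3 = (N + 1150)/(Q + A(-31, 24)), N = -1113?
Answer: -483239/80546 ≈ -5.9995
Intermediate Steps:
o = -1 (o = -7 - 1*(-6) = -7 + 6 = -1)
Q = -161116 (Q = 857*(-188) = -161116)
c = 483239/80546 (c = 6 + 2*((-1113 + 1150)/(-161116 + 24)) = 6 + 2*(37/(-161092)) = 6 + 2*(37*(-1/161092)) = 6 + 2*(-37/161092) = 6 - 37/80546 = 483239/80546 ≈ 5.9995)
o*c = -1*483239/80546 = -483239/80546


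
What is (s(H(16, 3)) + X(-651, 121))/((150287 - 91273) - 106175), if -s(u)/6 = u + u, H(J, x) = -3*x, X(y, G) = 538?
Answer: -646/47161 ≈ -0.013698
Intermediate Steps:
s(u) = -12*u (s(u) = -6*(u + u) = -12*u)
(s(H(16, 3)) + X(-651, 121))/((150287 - 91273) - 106175) = (-(-36)*3 + 538)/((150287 - 91273) - 106175) = (-12*(-9) + 538)/(59014 - 106175) = (108 + 538)/(-47161) = 646*(-1/47161) = -646/47161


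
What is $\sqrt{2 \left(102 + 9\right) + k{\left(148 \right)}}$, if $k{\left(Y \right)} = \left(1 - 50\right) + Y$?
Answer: $\sqrt{321} \approx 17.916$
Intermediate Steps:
$k{\left(Y \right)} = -49 + Y$
$\sqrt{2 \left(102 + 9\right) + k{\left(148 \right)}} = \sqrt{2 \left(102 + 9\right) + \left(-49 + 148\right)} = \sqrt{2 \cdot 111 + 99} = \sqrt{222 + 99} = \sqrt{321}$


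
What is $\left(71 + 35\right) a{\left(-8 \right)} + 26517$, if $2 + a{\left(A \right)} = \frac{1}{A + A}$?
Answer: $\frac{210387}{8} \approx 26298.0$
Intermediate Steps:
$a{\left(A \right)} = -2 + \frac{1}{2 A}$ ($a{\left(A \right)} = -2 + \frac{1}{A + A} = -2 + \frac{1}{2 A}$)
$\left(71 + 35\right) a{\left(-8 \right)} + 26517 = \left(71 + 35\right) \left(-2 + \frac{1}{2 \left(-8\right)}\right) + 26517 = 106 \left(-2 + \frac{1}{2} \left(- \frac{1}{8}\right)\right) + 26517 = 106 \left(-2 - \frac{1}{16}\right) + 26517 = 106 \left(- \frac{33}{16}\right) + 26517 = - \frac{1749}{8} + 26517 = \frac{210387}{8}$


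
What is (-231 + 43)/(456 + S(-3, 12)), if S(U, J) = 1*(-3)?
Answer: -188/453 ≈ -0.41501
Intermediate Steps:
S(U, J) = -3
(-231 + 43)/(456 + S(-3, 12)) = (-231 + 43)/(456 - 3) = -188/453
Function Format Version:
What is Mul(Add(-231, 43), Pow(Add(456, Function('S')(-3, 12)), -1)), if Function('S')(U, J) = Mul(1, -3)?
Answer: Rational(-188, 453) ≈ -0.41501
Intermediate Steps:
Function('S')(U, J) = -3
Mul(Add(-231, 43), Pow(Add(456, Function('S')(-3, 12)), -1)) = Mul(Add(-231, 43), Pow(Add(456, -3), -1)) = Mul(-188, Pow(453, -1)) = Mul(-188, Rational(1, 453)) = Rational(-188, 453)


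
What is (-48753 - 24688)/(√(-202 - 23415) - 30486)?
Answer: 2238922326/929419813 + 73441*I*√23617/929419813 ≈ 2.4089 + 0.012143*I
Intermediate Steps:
(-48753 - 24688)/(√(-202 - 23415) - 30486) = -73441/(√(-23617) - 30486) = -73441/(I*√23617 - 30486) = -73441/(-30486 + I*√23617)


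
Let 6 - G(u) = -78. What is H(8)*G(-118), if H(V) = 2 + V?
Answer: 840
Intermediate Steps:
G(u) = 84 (G(u) = 6 - 1*(-78) = 6 + 78 = 84)
H(8)*G(-118) = (2 + 8)*84 = 10*84 = 840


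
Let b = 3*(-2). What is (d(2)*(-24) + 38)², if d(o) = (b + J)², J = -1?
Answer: 1295044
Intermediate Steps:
b = -6
d(o) = 49 (d(o) = (-6 - 1)² = (-7)² = 49)
(d(2)*(-24) + 38)² = (49*(-24) + 38)² = (-1176 + 38)² = (-1138)² = 1295044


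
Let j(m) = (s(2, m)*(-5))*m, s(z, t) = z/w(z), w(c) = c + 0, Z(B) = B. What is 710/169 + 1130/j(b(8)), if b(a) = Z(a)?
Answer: -16257/676 ≈ -24.049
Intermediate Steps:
w(c) = c
b(a) = a
s(z, t) = 1 (s(z, t) = z/z = 1)
j(m) = -5*m (j(m) = (1*(-5))*m = -5*m)
710/169 + 1130/j(b(8)) = 710/169 + 1130/((-5*8)) = 710*(1/169) + 1130/(-40) = 710/169 + 1130*(-1/40) = 710/169 - 113/4 = -16257/676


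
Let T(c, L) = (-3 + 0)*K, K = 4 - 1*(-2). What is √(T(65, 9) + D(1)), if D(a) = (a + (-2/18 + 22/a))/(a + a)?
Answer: I*√59/3 ≈ 2.5604*I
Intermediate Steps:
K = 6 (K = 4 + 2 = 6)
T(c, L) = -18 (T(c, L) = (-3 + 0)*6 = -3*6 = -18)
D(a) = (-⅑ + a + 22/a)/(2*a) (D(a) = (a + (-2*1/18 + 22/a))/((2*a)) = (a + (-⅑ + 22/a))*(1/(2*a)) = (-⅑ + a + 22/a)*(1/(2*a)) = (-⅑ + a + 22/a)/(2*a))
√(T(65, 9) + D(1)) = √(-18 + (1/18)*(198 - 1*1 + 9*1²)/1²) = √(-18 + (1/18)*1*(198 - 1 + 9*1)) = √(-18 + (1/18)*1*(198 - 1 + 9)) = √(-18 + (1/18)*1*206) = √(-18 + 103/9) = √(-59/9) = I*√59/3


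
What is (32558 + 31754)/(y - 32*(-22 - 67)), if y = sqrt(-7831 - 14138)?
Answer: 183160576/8133073 - 192936*I*sqrt(2441)/8133073 ≈ 22.52 - 1.172*I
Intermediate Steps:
y = 3*I*sqrt(2441) (y = sqrt(-21969) = 3*I*sqrt(2441) ≈ 148.22*I)
(32558 + 31754)/(y - 32*(-22 - 67)) = (32558 + 31754)/(3*I*sqrt(2441) - 32*(-22 - 67)) = 64312/(3*I*sqrt(2441) - 32*(-89)) = 64312/(3*I*sqrt(2441) + 2848) = 64312/(2848 + 3*I*sqrt(2441))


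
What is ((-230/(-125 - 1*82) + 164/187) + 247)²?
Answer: 175600388209/2832489 ≈ 61995.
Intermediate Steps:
((-230/(-125 - 1*82) + 164/187) + 247)² = ((-230/(-125 - 82) + 164*(1/187)) + 247)² = ((-230/(-207) + 164/187) + 247)² = ((-230*(-1/207) + 164/187) + 247)² = ((10/9 + 164/187) + 247)² = (3346/1683 + 247)² = (419047/1683)² = 175600388209/2832489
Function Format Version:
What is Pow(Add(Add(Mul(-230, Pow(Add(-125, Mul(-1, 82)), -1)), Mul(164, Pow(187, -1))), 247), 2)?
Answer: Rational(175600388209, 2832489) ≈ 61995.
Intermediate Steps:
Pow(Add(Add(Mul(-230, Pow(Add(-125, Mul(-1, 82)), -1)), Mul(164, Pow(187, -1))), 247), 2) = Pow(Add(Add(Mul(-230, Pow(Add(-125, -82), -1)), Mul(164, Rational(1, 187))), 247), 2) = Pow(Add(Add(Mul(-230, Pow(-207, -1)), Rational(164, 187)), 247), 2) = Pow(Add(Add(Mul(-230, Rational(-1, 207)), Rational(164, 187)), 247), 2) = Pow(Add(Add(Rational(10, 9), Rational(164, 187)), 247), 2) = Pow(Add(Rational(3346, 1683), 247), 2) = Pow(Rational(419047, 1683), 2) = Rational(175600388209, 2832489)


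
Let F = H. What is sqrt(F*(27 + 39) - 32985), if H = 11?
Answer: I*sqrt(32259) ≈ 179.61*I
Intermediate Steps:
F = 11
sqrt(F*(27 + 39) - 32985) = sqrt(11*(27 + 39) - 32985) = sqrt(11*66 - 32985) = sqrt(726 - 32985) = sqrt(-32259) = I*sqrt(32259)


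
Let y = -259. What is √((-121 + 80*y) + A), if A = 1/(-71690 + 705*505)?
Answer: I*√1684919660076890/284335 ≈ 144.36*I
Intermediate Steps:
A = 1/284335 (A = 1/(-71690 + 356025) = 1/284335 ≈ 3.5170e-6)
√((-121 + 80*y) + A) = √((-121 + 80*(-259)) + 1/284335) = √((-121 - 20720) + 1/284335) = √(-20841 + 1/284335) = √(-5925825734/284335) = I*√1684919660076890/284335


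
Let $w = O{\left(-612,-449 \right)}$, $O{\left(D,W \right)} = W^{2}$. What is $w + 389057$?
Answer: $590658$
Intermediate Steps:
$w = 201601$ ($w = \left(-449\right)^{2} = 201601$)
$w + 389057 = 201601 + 389057 = 590658$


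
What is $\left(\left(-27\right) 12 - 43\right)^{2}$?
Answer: $134689$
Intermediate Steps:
$\left(\left(-27\right) 12 - 43\right)^{2} = \left(-324 - 43\right)^{2} = \left(-367\right)^{2} = 134689$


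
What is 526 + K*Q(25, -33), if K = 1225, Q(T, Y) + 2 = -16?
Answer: -21524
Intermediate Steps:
Q(T, Y) = -18 (Q(T, Y) = -2 - 16 = -18)
526 + K*Q(25, -33) = 526 + 1225*(-18) = 526 - 22050 = -21524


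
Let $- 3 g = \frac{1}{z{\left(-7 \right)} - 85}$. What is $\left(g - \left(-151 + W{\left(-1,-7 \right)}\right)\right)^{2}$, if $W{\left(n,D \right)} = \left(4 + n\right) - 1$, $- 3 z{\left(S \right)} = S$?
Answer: $\frac{1365524209}{61504} \approx 22202.0$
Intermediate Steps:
$z{\left(S \right)} = - \frac{S}{3}$
$W{\left(n,D \right)} = 3 + n$
$g = \frac{1}{248}$ ($g = - \frac{1}{3 \left(\left(- \frac{1}{3}\right) \left(-7\right) - 85\right)} = - \frac{1}{3 \left(\frac{7}{3} - 85\right)} = - \frac{1}{3 \left(- \frac{248}{3}\right)} = \left(- \frac{1}{3}\right) \left(- \frac{3}{248}\right) = \frac{1}{248} \approx 0.0040323$)
$\left(g - \left(-151 + W{\left(-1,-7 \right)}\right)\right)^{2} = \left(\frac{1}{248} + \left(151 - \left(3 - 1\right)\right)\right)^{2} = \left(\frac{1}{248} + \left(151 - 2\right)\right)^{2} = \left(\frac{1}{248} + 149\right)^{2} = \left(\frac{36953}{248}\right)^{2} = \frac{1365524209}{61504}$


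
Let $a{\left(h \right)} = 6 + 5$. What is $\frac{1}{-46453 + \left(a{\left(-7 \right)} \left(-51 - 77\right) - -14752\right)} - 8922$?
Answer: $- \frac{295398499}{33109} \approx -8922.0$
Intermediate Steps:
$a{\left(h \right)} = 11$
$\frac{1}{-46453 + \left(a{\left(-7 \right)} \left(-51 - 77\right) - -14752\right)} - 8922 = \frac{1}{-46453 + \left(11 \left(-51 - 77\right) - -14752\right)} - 8922 = \frac{1}{-46453 + \left(11 \left(-128\right) + 14752\right)} - 8922 = \frac{1}{-46453 + \left(-1408 + 14752\right)} - 8922 = \frac{1}{-46453 + 13344} - 8922 = \frac{1}{-33109} - 8922 = - \frac{1}{33109} - 8922 = - \frac{295398499}{33109}$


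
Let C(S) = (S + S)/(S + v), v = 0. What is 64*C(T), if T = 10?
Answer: 128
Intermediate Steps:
C(S) = 2 (C(S) = (S + S)/(S + 0) = (2*S)/S = 2)
64*C(T) = 64*2 = 128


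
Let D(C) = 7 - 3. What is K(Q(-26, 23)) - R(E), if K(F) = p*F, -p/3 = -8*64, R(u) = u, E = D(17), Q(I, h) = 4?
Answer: 6140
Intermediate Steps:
D(C) = 4
E = 4
p = 1536 (p = -(-24)*64 = -3*(-512) = 1536)
K(F) = 1536*F
K(Q(-26, 23)) - R(E) = 1536*4 - 1*4 = 6144 - 4 = 6140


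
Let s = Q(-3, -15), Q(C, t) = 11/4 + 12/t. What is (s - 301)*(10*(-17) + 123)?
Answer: 281107/20 ≈ 14055.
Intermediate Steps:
Q(C, t) = 11/4 + 12/t (Q(C, t) = 11*(¼) + 12/t = 11/4 + 12/t)
s = 39/20 (s = 11/4 + 12/(-15) = 11/4 + 12*(-1/15) = 11/4 - ⅘ = 39/20 ≈ 1.9500)
(s - 301)*(10*(-17) + 123) = (39/20 - 301)*(10*(-17) + 123) = -5981*(-170 + 123)/20 = -5981/20*(-47) = 281107/20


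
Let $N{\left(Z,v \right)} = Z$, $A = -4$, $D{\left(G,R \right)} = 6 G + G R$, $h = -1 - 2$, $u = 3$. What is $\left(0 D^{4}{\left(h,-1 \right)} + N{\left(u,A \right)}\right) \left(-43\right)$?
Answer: $-129$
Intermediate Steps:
$h = -3$ ($h = -1 - 2 = -3$)
$\left(0 D^{4}{\left(h,-1 \right)} + N{\left(u,A \right)}\right) \left(-43\right) = \left(0 \left(- 3 \left(6 - 1\right)\right)^{4} + 3\right) \left(-43\right) = \left(0 \left(\left(-3\right) 5\right)^{4} + 3\right) \left(-43\right) = \left(0 \left(-15\right)^{4} + 3\right) \left(-43\right) = \left(0 \cdot 50625 + 3\right) \left(-43\right) = \left(0 + 3\right) \left(-43\right) = 3 \left(-43\right) = -129$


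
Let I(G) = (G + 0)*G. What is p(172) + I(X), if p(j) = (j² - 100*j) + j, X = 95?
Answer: 21581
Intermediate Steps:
p(j) = j² - 99*j
I(G) = G² (I(G) = G*G = G²)
p(172) + I(X) = 172*(-99 + 172) + 95² = 172*73 + 9025 = 12556 + 9025 = 21581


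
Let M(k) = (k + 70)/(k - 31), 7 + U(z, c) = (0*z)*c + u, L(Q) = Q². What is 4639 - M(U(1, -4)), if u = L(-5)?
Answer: 60395/13 ≈ 4645.8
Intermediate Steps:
u = 25 (u = (-5)² = 25)
U(z, c) = 18 (U(z, c) = -7 + ((0*z)*c + 25) = -7 + (0*c + 25) = -7 + (0 + 25) = -7 + 25 = 18)
M(k) = (70 + k)/(-31 + k)
4639 - M(U(1, -4)) = 4639 - (70 + 18)/(-31 + 18) = 4639 - 88/(-13) = 4639 - (-1)*88/13 = 4639 - 1*(-88/13) = 4639 + 88/13 = 60395/13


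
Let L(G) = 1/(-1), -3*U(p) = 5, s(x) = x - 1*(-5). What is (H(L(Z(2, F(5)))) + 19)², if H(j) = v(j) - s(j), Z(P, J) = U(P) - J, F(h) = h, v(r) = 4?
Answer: 361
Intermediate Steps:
s(x) = 5 + x (s(x) = x + 5 = 5 + x)
U(p) = -5/3 (U(p) = -⅓*5 = -5/3)
Z(P, J) = -5/3 - J
L(G) = -1
H(j) = -1 - j (H(j) = 4 - (5 + j) = 4 + (-5 - j) = -1 - j)
(H(L(Z(2, F(5)))) + 19)² = ((-1 - 1*(-1)) + 19)² = ((-1 + 1) + 19)² = (0 + 19)² = 19² = 361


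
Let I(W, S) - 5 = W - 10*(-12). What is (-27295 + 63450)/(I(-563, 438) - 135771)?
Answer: -36155/136209 ≈ -0.26544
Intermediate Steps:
I(W, S) = 125 + W (I(W, S) = 5 + (W - 10*(-12)) = 5 + (W + 120) = 5 + (120 + W) = 125 + W)
(-27295 + 63450)/(I(-563, 438) - 135771) = (-27295 + 63450)/((125 - 563) - 135771) = 36155/(-438 - 135771) = 36155/(-136209) = 36155*(-1/136209) = -36155/136209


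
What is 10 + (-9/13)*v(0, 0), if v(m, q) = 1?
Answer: 121/13 ≈ 9.3077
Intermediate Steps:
10 + (-9/13)*v(0, 0) = 10 - 9/13*1 = 10 - 9/13 = 121/13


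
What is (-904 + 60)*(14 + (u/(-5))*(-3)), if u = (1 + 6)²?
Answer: -183148/5 ≈ -36630.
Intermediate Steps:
u = 49 (u = 7² = 49)
(-904 + 60)*(14 + (u/(-5))*(-3)) = (-904 + 60)*(14 + (49/(-5))*(-3)) = -844*(14 + (49*(-⅕))*(-3)) = -844*(14 - 49/5*(-3)) = -844*(14 + 147/5) = -844*217/5 = -183148/5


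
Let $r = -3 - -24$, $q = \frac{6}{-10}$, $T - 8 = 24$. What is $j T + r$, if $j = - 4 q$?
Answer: $\frac{489}{5} \approx 97.8$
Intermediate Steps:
$T = 32$ ($T = 8 + 24 = 32$)
$q = - \frac{3}{5}$ ($q = 6 \left(- \frac{1}{10}\right) = - \frac{3}{5} \approx -0.6$)
$r = 21$ ($r = -3 + 24 = 21$)
$j = \frac{12}{5}$ ($j = \left(-4\right) \left(- \frac{3}{5}\right) = \frac{12}{5} \approx 2.4$)
$j T + r = \frac{12}{5} \cdot 32 + 21 = \frac{384}{5} + 21 = \frac{489}{5}$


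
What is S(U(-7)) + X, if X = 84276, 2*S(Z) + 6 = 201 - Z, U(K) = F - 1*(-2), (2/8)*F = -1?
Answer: 168749/2 ≈ 84375.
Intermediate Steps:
F = -4 (F = 4*(-1) = -4)
U(K) = -2 (U(K) = -4 - 1*(-2) = -4 + 2 = -2)
S(Z) = 195/2 - Z/2 (S(Z) = -3 + (201 - Z)/2 = -3 + (201/2 - Z/2) = 195/2 - Z/2)
S(U(-7)) + X = (195/2 - ½*(-2)) + 84276 = (195/2 + 1) + 84276 = 197/2 + 84276 = 168749/2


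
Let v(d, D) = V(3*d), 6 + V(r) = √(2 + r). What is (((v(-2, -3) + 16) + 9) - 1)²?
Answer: 320 + 72*I ≈ 320.0 + 72.0*I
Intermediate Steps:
V(r) = -6 + √(2 + r)
v(d, D) = -6 + √(2 + 3*d)
(((v(-2, -3) + 16) + 9) - 1)² = ((((-6 + √(2 + 3*(-2))) + 16) + 9) - 1)² = ((((-6 + √(2 - 6)) + 16) + 9) - 1)² = ((((-6 + √(-4)) + 16) + 9) - 1)² = ((((-6 + 2*I) + 16) + 9) - 1)² = (((10 + 2*I) + 9) - 1)² = ((19 + 2*I) - 1)² = (18 + 2*I)²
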